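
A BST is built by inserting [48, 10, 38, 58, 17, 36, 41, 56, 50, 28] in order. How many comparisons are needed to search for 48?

Search path for 48: 48
Found: True
Comparisons: 1


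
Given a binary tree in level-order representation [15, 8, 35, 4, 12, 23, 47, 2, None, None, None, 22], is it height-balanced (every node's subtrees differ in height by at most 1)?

Tree (level-order array): [15, 8, 35, 4, 12, 23, 47, 2, None, None, None, 22]
Definition: a tree is height-balanced if, at every node, |h(left) - h(right)| <= 1 (empty subtree has height -1).
Bottom-up per-node check:
  node 2: h_left=-1, h_right=-1, diff=0 [OK], height=0
  node 4: h_left=0, h_right=-1, diff=1 [OK], height=1
  node 12: h_left=-1, h_right=-1, diff=0 [OK], height=0
  node 8: h_left=1, h_right=0, diff=1 [OK], height=2
  node 22: h_left=-1, h_right=-1, diff=0 [OK], height=0
  node 23: h_left=0, h_right=-1, diff=1 [OK], height=1
  node 47: h_left=-1, h_right=-1, diff=0 [OK], height=0
  node 35: h_left=1, h_right=0, diff=1 [OK], height=2
  node 15: h_left=2, h_right=2, diff=0 [OK], height=3
All nodes satisfy the balance condition.
Result: Balanced


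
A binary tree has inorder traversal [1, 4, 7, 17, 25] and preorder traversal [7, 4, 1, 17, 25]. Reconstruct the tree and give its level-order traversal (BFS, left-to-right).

Inorder:  [1, 4, 7, 17, 25]
Preorder: [7, 4, 1, 17, 25]
Algorithm: preorder visits root first, so consume preorder in order;
for each root, split the current inorder slice at that value into
left-subtree inorder and right-subtree inorder, then recurse.
Recursive splits:
  root=7; inorder splits into left=[1, 4], right=[17, 25]
  root=4; inorder splits into left=[1], right=[]
  root=1; inorder splits into left=[], right=[]
  root=17; inorder splits into left=[], right=[25]
  root=25; inorder splits into left=[], right=[]
Reconstructed level-order: [7, 4, 17, 1, 25]


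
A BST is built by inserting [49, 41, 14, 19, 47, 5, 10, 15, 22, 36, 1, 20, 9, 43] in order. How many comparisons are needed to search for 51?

Search path for 51: 49
Found: False
Comparisons: 1


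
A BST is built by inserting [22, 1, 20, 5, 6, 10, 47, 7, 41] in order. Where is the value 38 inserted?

Starting tree (level order): [22, 1, 47, None, 20, 41, None, 5, None, None, None, None, 6, None, 10, 7]
Insertion path: 22 -> 47 -> 41
Result: insert 38 as left child of 41
Final tree (level order): [22, 1, 47, None, 20, 41, None, 5, None, 38, None, None, 6, None, None, None, 10, 7]


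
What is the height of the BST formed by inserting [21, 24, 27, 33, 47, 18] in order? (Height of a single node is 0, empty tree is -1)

Insertion order: [21, 24, 27, 33, 47, 18]
Tree (level-order array): [21, 18, 24, None, None, None, 27, None, 33, None, 47]
Compute height bottom-up (empty subtree = -1):
  height(18) = 1 + max(-1, -1) = 0
  height(47) = 1 + max(-1, -1) = 0
  height(33) = 1 + max(-1, 0) = 1
  height(27) = 1 + max(-1, 1) = 2
  height(24) = 1 + max(-1, 2) = 3
  height(21) = 1 + max(0, 3) = 4
Height = 4


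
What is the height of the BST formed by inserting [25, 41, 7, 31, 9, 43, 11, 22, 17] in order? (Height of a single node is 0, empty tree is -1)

Insertion order: [25, 41, 7, 31, 9, 43, 11, 22, 17]
Tree (level-order array): [25, 7, 41, None, 9, 31, 43, None, 11, None, None, None, None, None, 22, 17]
Compute height bottom-up (empty subtree = -1):
  height(17) = 1 + max(-1, -1) = 0
  height(22) = 1 + max(0, -1) = 1
  height(11) = 1 + max(-1, 1) = 2
  height(9) = 1 + max(-1, 2) = 3
  height(7) = 1 + max(-1, 3) = 4
  height(31) = 1 + max(-1, -1) = 0
  height(43) = 1 + max(-1, -1) = 0
  height(41) = 1 + max(0, 0) = 1
  height(25) = 1 + max(4, 1) = 5
Height = 5


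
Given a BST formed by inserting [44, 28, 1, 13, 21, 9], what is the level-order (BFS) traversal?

Tree insertion order: [44, 28, 1, 13, 21, 9]
Tree (level-order array): [44, 28, None, 1, None, None, 13, 9, 21]
BFS from the root, enqueuing left then right child of each popped node:
  queue [44] -> pop 44, enqueue [28], visited so far: [44]
  queue [28] -> pop 28, enqueue [1], visited so far: [44, 28]
  queue [1] -> pop 1, enqueue [13], visited so far: [44, 28, 1]
  queue [13] -> pop 13, enqueue [9, 21], visited so far: [44, 28, 1, 13]
  queue [9, 21] -> pop 9, enqueue [none], visited so far: [44, 28, 1, 13, 9]
  queue [21] -> pop 21, enqueue [none], visited so far: [44, 28, 1, 13, 9, 21]
Result: [44, 28, 1, 13, 9, 21]


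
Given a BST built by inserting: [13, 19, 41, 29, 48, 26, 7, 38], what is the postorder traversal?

Tree insertion order: [13, 19, 41, 29, 48, 26, 7, 38]
Tree (level-order array): [13, 7, 19, None, None, None, 41, 29, 48, 26, 38]
Postorder traversal: [7, 26, 38, 29, 48, 41, 19, 13]


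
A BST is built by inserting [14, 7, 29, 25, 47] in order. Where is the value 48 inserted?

Starting tree (level order): [14, 7, 29, None, None, 25, 47]
Insertion path: 14 -> 29 -> 47
Result: insert 48 as right child of 47
Final tree (level order): [14, 7, 29, None, None, 25, 47, None, None, None, 48]


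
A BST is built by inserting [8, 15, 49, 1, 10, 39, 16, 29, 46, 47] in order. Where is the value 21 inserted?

Starting tree (level order): [8, 1, 15, None, None, 10, 49, None, None, 39, None, 16, 46, None, 29, None, 47]
Insertion path: 8 -> 15 -> 49 -> 39 -> 16 -> 29
Result: insert 21 as left child of 29
Final tree (level order): [8, 1, 15, None, None, 10, 49, None, None, 39, None, 16, 46, None, 29, None, 47, 21]


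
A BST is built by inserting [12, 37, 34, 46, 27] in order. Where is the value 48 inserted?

Starting tree (level order): [12, None, 37, 34, 46, 27]
Insertion path: 12 -> 37 -> 46
Result: insert 48 as right child of 46
Final tree (level order): [12, None, 37, 34, 46, 27, None, None, 48]


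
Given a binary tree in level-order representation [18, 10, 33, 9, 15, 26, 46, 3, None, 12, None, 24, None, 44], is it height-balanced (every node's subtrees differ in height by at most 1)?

Tree (level-order array): [18, 10, 33, 9, 15, 26, 46, 3, None, 12, None, 24, None, 44]
Definition: a tree is height-balanced if, at every node, |h(left) - h(right)| <= 1 (empty subtree has height -1).
Bottom-up per-node check:
  node 3: h_left=-1, h_right=-1, diff=0 [OK], height=0
  node 9: h_left=0, h_right=-1, diff=1 [OK], height=1
  node 12: h_left=-1, h_right=-1, diff=0 [OK], height=0
  node 15: h_left=0, h_right=-1, diff=1 [OK], height=1
  node 10: h_left=1, h_right=1, diff=0 [OK], height=2
  node 24: h_left=-1, h_right=-1, diff=0 [OK], height=0
  node 26: h_left=0, h_right=-1, diff=1 [OK], height=1
  node 44: h_left=-1, h_right=-1, diff=0 [OK], height=0
  node 46: h_left=0, h_right=-1, diff=1 [OK], height=1
  node 33: h_left=1, h_right=1, diff=0 [OK], height=2
  node 18: h_left=2, h_right=2, diff=0 [OK], height=3
All nodes satisfy the balance condition.
Result: Balanced


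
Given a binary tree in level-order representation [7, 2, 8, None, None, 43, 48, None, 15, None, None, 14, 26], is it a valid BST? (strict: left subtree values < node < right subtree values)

Level-order array: [7, 2, 8, None, None, 43, 48, None, 15, None, None, 14, 26]
Validate using subtree bounds (lo, hi): at each node, require lo < value < hi,
then recurse left with hi=value and right with lo=value.
Preorder trace (stopping at first violation):
  at node 7 with bounds (-inf, +inf): OK
  at node 2 with bounds (-inf, 7): OK
  at node 8 with bounds (7, +inf): OK
  at node 43 with bounds (7, 8): VIOLATION
Node 43 violates its bound: not (7 < 43 < 8).
Result: Not a valid BST


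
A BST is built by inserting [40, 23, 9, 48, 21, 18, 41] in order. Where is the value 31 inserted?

Starting tree (level order): [40, 23, 48, 9, None, 41, None, None, 21, None, None, 18]
Insertion path: 40 -> 23
Result: insert 31 as right child of 23
Final tree (level order): [40, 23, 48, 9, 31, 41, None, None, 21, None, None, None, None, 18]


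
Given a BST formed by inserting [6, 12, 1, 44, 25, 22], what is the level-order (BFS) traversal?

Tree insertion order: [6, 12, 1, 44, 25, 22]
Tree (level-order array): [6, 1, 12, None, None, None, 44, 25, None, 22]
BFS from the root, enqueuing left then right child of each popped node:
  queue [6] -> pop 6, enqueue [1, 12], visited so far: [6]
  queue [1, 12] -> pop 1, enqueue [none], visited so far: [6, 1]
  queue [12] -> pop 12, enqueue [44], visited so far: [6, 1, 12]
  queue [44] -> pop 44, enqueue [25], visited so far: [6, 1, 12, 44]
  queue [25] -> pop 25, enqueue [22], visited so far: [6, 1, 12, 44, 25]
  queue [22] -> pop 22, enqueue [none], visited so far: [6, 1, 12, 44, 25, 22]
Result: [6, 1, 12, 44, 25, 22]


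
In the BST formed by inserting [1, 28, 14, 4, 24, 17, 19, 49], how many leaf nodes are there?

Tree built from: [1, 28, 14, 4, 24, 17, 19, 49]
Tree (level-order array): [1, None, 28, 14, 49, 4, 24, None, None, None, None, 17, None, None, 19]
Rule: A leaf has 0 children.
Per-node child counts:
  node 1: 1 child(ren)
  node 28: 2 child(ren)
  node 14: 2 child(ren)
  node 4: 0 child(ren)
  node 24: 1 child(ren)
  node 17: 1 child(ren)
  node 19: 0 child(ren)
  node 49: 0 child(ren)
Matching nodes: [4, 19, 49]
Count of leaf nodes: 3


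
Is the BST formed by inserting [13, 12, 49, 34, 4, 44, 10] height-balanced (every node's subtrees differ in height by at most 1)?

Tree (level-order array): [13, 12, 49, 4, None, 34, None, None, 10, None, 44]
Definition: a tree is height-balanced if, at every node, |h(left) - h(right)| <= 1 (empty subtree has height -1).
Bottom-up per-node check:
  node 10: h_left=-1, h_right=-1, diff=0 [OK], height=0
  node 4: h_left=-1, h_right=0, diff=1 [OK], height=1
  node 12: h_left=1, h_right=-1, diff=2 [FAIL (|1--1|=2 > 1)], height=2
  node 44: h_left=-1, h_right=-1, diff=0 [OK], height=0
  node 34: h_left=-1, h_right=0, diff=1 [OK], height=1
  node 49: h_left=1, h_right=-1, diff=2 [FAIL (|1--1|=2 > 1)], height=2
  node 13: h_left=2, h_right=2, diff=0 [OK], height=3
Node 12 violates the condition: |1 - -1| = 2 > 1.
Result: Not balanced


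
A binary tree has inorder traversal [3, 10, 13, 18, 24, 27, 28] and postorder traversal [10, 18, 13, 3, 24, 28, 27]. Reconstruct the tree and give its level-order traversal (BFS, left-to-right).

Inorder:   [3, 10, 13, 18, 24, 27, 28]
Postorder: [10, 18, 13, 3, 24, 28, 27]
Algorithm: postorder visits root last, so walk postorder right-to-left;
each value is the root of the current inorder slice — split it at that
value, recurse on the right subtree first, then the left.
Recursive splits:
  root=27; inorder splits into left=[3, 10, 13, 18, 24], right=[28]
  root=28; inorder splits into left=[], right=[]
  root=24; inorder splits into left=[3, 10, 13, 18], right=[]
  root=3; inorder splits into left=[], right=[10, 13, 18]
  root=13; inorder splits into left=[10], right=[18]
  root=18; inorder splits into left=[], right=[]
  root=10; inorder splits into left=[], right=[]
Reconstructed level-order: [27, 24, 28, 3, 13, 10, 18]


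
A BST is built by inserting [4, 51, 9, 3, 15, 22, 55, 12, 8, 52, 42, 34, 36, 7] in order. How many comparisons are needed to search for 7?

Search path for 7: 4 -> 51 -> 9 -> 8 -> 7
Found: True
Comparisons: 5


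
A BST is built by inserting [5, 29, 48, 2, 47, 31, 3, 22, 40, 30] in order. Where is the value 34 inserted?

Starting tree (level order): [5, 2, 29, None, 3, 22, 48, None, None, None, None, 47, None, 31, None, 30, 40]
Insertion path: 5 -> 29 -> 48 -> 47 -> 31 -> 40
Result: insert 34 as left child of 40
Final tree (level order): [5, 2, 29, None, 3, 22, 48, None, None, None, None, 47, None, 31, None, 30, 40, None, None, 34]


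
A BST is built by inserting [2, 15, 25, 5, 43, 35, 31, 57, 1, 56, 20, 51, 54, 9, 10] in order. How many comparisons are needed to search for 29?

Search path for 29: 2 -> 15 -> 25 -> 43 -> 35 -> 31
Found: False
Comparisons: 6


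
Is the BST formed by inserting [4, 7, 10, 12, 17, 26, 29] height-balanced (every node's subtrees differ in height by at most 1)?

Tree (level-order array): [4, None, 7, None, 10, None, 12, None, 17, None, 26, None, 29]
Definition: a tree is height-balanced if, at every node, |h(left) - h(right)| <= 1 (empty subtree has height -1).
Bottom-up per-node check:
  node 29: h_left=-1, h_right=-1, diff=0 [OK], height=0
  node 26: h_left=-1, h_right=0, diff=1 [OK], height=1
  node 17: h_left=-1, h_right=1, diff=2 [FAIL (|-1-1|=2 > 1)], height=2
  node 12: h_left=-1, h_right=2, diff=3 [FAIL (|-1-2|=3 > 1)], height=3
  node 10: h_left=-1, h_right=3, diff=4 [FAIL (|-1-3|=4 > 1)], height=4
  node 7: h_left=-1, h_right=4, diff=5 [FAIL (|-1-4|=5 > 1)], height=5
  node 4: h_left=-1, h_right=5, diff=6 [FAIL (|-1-5|=6 > 1)], height=6
Node 17 violates the condition: |-1 - 1| = 2 > 1.
Result: Not balanced


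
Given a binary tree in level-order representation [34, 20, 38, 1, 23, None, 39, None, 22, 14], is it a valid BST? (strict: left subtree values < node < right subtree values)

Level-order array: [34, 20, 38, 1, 23, None, 39, None, 22, 14]
Validate using subtree bounds (lo, hi): at each node, require lo < value < hi,
then recurse left with hi=value and right with lo=value.
Preorder trace (stopping at first violation):
  at node 34 with bounds (-inf, +inf): OK
  at node 20 with bounds (-inf, 34): OK
  at node 1 with bounds (-inf, 20): OK
  at node 22 with bounds (1, 20): VIOLATION
Node 22 violates its bound: not (1 < 22 < 20).
Result: Not a valid BST


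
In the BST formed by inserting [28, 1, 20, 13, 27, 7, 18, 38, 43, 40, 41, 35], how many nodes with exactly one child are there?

Tree built from: [28, 1, 20, 13, 27, 7, 18, 38, 43, 40, 41, 35]
Tree (level-order array): [28, 1, 38, None, 20, 35, 43, 13, 27, None, None, 40, None, 7, 18, None, None, None, 41]
Rule: These are nodes with exactly 1 non-null child.
Per-node child counts:
  node 28: 2 child(ren)
  node 1: 1 child(ren)
  node 20: 2 child(ren)
  node 13: 2 child(ren)
  node 7: 0 child(ren)
  node 18: 0 child(ren)
  node 27: 0 child(ren)
  node 38: 2 child(ren)
  node 35: 0 child(ren)
  node 43: 1 child(ren)
  node 40: 1 child(ren)
  node 41: 0 child(ren)
Matching nodes: [1, 43, 40]
Count of nodes with exactly one child: 3


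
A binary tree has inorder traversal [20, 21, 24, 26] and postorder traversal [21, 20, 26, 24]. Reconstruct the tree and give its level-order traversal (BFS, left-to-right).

Inorder:   [20, 21, 24, 26]
Postorder: [21, 20, 26, 24]
Algorithm: postorder visits root last, so walk postorder right-to-left;
each value is the root of the current inorder slice — split it at that
value, recurse on the right subtree first, then the left.
Recursive splits:
  root=24; inorder splits into left=[20, 21], right=[26]
  root=26; inorder splits into left=[], right=[]
  root=20; inorder splits into left=[], right=[21]
  root=21; inorder splits into left=[], right=[]
Reconstructed level-order: [24, 20, 26, 21]


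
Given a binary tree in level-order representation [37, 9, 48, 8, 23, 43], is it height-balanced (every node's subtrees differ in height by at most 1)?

Tree (level-order array): [37, 9, 48, 8, 23, 43]
Definition: a tree is height-balanced if, at every node, |h(left) - h(right)| <= 1 (empty subtree has height -1).
Bottom-up per-node check:
  node 8: h_left=-1, h_right=-1, diff=0 [OK], height=0
  node 23: h_left=-1, h_right=-1, diff=0 [OK], height=0
  node 9: h_left=0, h_right=0, diff=0 [OK], height=1
  node 43: h_left=-1, h_right=-1, diff=0 [OK], height=0
  node 48: h_left=0, h_right=-1, diff=1 [OK], height=1
  node 37: h_left=1, h_right=1, diff=0 [OK], height=2
All nodes satisfy the balance condition.
Result: Balanced


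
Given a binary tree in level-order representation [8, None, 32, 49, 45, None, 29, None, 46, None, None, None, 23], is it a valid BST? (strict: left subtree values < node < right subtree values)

Level-order array: [8, None, 32, 49, 45, None, 29, None, 46, None, None, None, 23]
Validate using subtree bounds (lo, hi): at each node, require lo < value < hi,
then recurse left with hi=value and right with lo=value.
Preorder trace (stopping at first violation):
  at node 8 with bounds (-inf, +inf): OK
  at node 32 with bounds (8, +inf): OK
  at node 49 with bounds (8, 32): VIOLATION
Node 49 violates its bound: not (8 < 49 < 32).
Result: Not a valid BST


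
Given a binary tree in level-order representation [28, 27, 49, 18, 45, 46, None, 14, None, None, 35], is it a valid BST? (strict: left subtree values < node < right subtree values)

Level-order array: [28, 27, 49, 18, 45, 46, None, 14, None, None, 35]
Validate using subtree bounds (lo, hi): at each node, require lo < value < hi,
then recurse left with hi=value and right with lo=value.
Preorder trace (stopping at first violation):
  at node 28 with bounds (-inf, +inf): OK
  at node 27 with bounds (-inf, 28): OK
  at node 18 with bounds (-inf, 27): OK
  at node 14 with bounds (-inf, 18): OK
  at node 45 with bounds (27, 28): VIOLATION
Node 45 violates its bound: not (27 < 45 < 28).
Result: Not a valid BST


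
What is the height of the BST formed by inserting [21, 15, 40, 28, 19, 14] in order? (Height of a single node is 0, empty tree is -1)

Insertion order: [21, 15, 40, 28, 19, 14]
Tree (level-order array): [21, 15, 40, 14, 19, 28]
Compute height bottom-up (empty subtree = -1):
  height(14) = 1 + max(-1, -1) = 0
  height(19) = 1 + max(-1, -1) = 0
  height(15) = 1 + max(0, 0) = 1
  height(28) = 1 + max(-1, -1) = 0
  height(40) = 1 + max(0, -1) = 1
  height(21) = 1 + max(1, 1) = 2
Height = 2


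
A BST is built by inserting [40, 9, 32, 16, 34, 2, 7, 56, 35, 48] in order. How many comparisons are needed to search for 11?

Search path for 11: 40 -> 9 -> 32 -> 16
Found: False
Comparisons: 4


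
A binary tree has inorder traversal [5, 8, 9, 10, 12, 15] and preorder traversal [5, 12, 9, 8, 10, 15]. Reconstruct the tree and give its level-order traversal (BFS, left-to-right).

Inorder:  [5, 8, 9, 10, 12, 15]
Preorder: [5, 12, 9, 8, 10, 15]
Algorithm: preorder visits root first, so consume preorder in order;
for each root, split the current inorder slice at that value into
left-subtree inorder and right-subtree inorder, then recurse.
Recursive splits:
  root=5; inorder splits into left=[], right=[8, 9, 10, 12, 15]
  root=12; inorder splits into left=[8, 9, 10], right=[15]
  root=9; inorder splits into left=[8], right=[10]
  root=8; inorder splits into left=[], right=[]
  root=10; inorder splits into left=[], right=[]
  root=15; inorder splits into left=[], right=[]
Reconstructed level-order: [5, 12, 9, 15, 8, 10]


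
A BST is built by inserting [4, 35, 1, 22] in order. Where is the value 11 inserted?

Starting tree (level order): [4, 1, 35, None, None, 22]
Insertion path: 4 -> 35 -> 22
Result: insert 11 as left child of 22
Final tree (level order): [4, 1, 35, None, None, 22, None, 11]


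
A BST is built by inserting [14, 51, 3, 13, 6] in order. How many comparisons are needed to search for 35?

Search path for 35: 14 -> 51
Found: False
Comparisons: 2


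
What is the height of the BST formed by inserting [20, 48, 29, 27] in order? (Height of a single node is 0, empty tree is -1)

Insertion order: [20, 48, 29, 27]
Tree (level-order array): [20, None, 48, 29, None, 27]
Compute height bottom-up (empty subtree = -1):
  height(27) = 1 + max(-1, -1) = 0
  height(29) = 1 + max(0, -1) = 1
  height(48) = 1 + max(1, -1) = 2
  height(20) = 1 + max(-1, 2) = 3
Height = 3


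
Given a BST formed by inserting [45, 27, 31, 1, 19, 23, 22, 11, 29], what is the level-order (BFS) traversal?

Tree insertion order: [45, 27, 31, 1, 19, 23, 22, 11, 29]
Tree (level-order array): [45, 27, None, 1, 31, None, 19, 29, None, 11, 23, None, None, None, None, 22]
BFS from the root, enqueuing left then right child of each popped node:
  queue [45] -> pop 45, enqueue [27], visited so far: [45]
  queue [27] -> pop 27, enqueue [1, 31], visited so far: [45, 27]
  queue [1, 31] -> pop 1, enqueue [19], visited so far: [45, 27, 1]
  queue [31, 19] -> pop 31, enqueue [29], visited so far: [45, 27, 1, 31]
  queue [19, 29] -> pop 19, enqueue [11, 23], visited so far: [45, 27, 1, 31, 19]
  queue [29, 11, 23] -> pop 29, enqueue [none], visited so far: [45, 27, 1, 31, 19, 29]
  queue [11, 23] -> pop 11, enqueue [none], visited so far: [45, 27, 1, 31, 19, 29, 11]
  queue [23] -> pop 23, enqueue [22], visited so far: [45, 27, 1, 31, 19, 29, 11, 23]
  queue [22] -> pop 22, enqueue [none], visited so far: [45, 27, 1, 31, 19, 29, 11, 23, 22]
Result: [45, 27, 1, 31, 19, 29, 11, 23, 22]


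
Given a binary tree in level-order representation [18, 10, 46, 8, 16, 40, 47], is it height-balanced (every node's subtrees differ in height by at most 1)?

Tree (level-order array): [18, 10, 46, 8, 16, 40, 47]
Definition: a tree is height-balanced if, at every node, |h(left) - h(right)| <= 1 (empty subtree has height -1).
Bottom-up per-node check:
  node 8: h_left=-1, h_right=-1, diff=0 [OK], height=0
  node 16: h_left=-1, h_right=-1, diff=0 [OK], height=0
  node 10: h_left=0, h_right=0, diff=0 [OK], height=1
  node 40: h_left=-1, h_right=-1, diff=0 [OK], height=0
  node 47: h_left=-1, h_right=-1, diff=0 [OK], height=0
  node 46: h_left=0, h_right=0, diff=0 [OK], height=1
  node 18: h_left=1, h_right=1, diff=0 [OK], height=2
All nodes satisfy the balance condition.
Result: Balanced


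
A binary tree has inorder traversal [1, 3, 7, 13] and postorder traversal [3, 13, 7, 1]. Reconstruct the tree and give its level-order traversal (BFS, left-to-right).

Inorder:   [1, 3, 7, 13]
Postorder: [3, 13, 7, 1]
Algorithm: postorder visits root last, so walk postorder right-to-left;
each value is the root of the current inorder slice — split it at that
value, recurse on the right subtree first, then the left.
Recursive splits:
  root=1; inorder splits into left=[], right=[3, 7, 13]
  root=7; inorder splits into left=[3], right=[13]
  root=13; inorder splits into left=[], right=[]
  root=3; inorder splits into left=[], right=[]
Reconstructed level-order: [1, 7, 3, 13]


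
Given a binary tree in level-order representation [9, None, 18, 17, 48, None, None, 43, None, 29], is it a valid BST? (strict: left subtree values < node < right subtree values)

Level-order array: [9, None, 18, 17, 48, None, None, 43, None, 29]
Validate using subtree bounds (lo, hi): at each node, require lo < value < hi,
then recurse left with hi=value and right with lo=value.
Preorder trace (stopping at first violation):
  at node 9 with bounds (-inf, +inf): OK
  at node 18 with bounds (9, +inf): OK
  at node 17 with bounds (9, 18): OK
  at node 48 with bounds (18, +inf): OK
  at node 43 with bounds (18, 48): OK
  at node 29 with bounds (18, 43): OK
No violation found at any node.
Result: Valid BST


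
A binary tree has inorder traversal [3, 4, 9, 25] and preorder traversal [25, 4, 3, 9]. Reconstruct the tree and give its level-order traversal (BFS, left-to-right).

Inorder:  [3, 4, 9, 25]
Preorder: [25, 4, 3, 9]
Algorithm: preorder visits root first, so consume preorder in order;
for each root, split the current inorder slice at that value into
left-subtree inorder and right-subtree inorder, then recurse.
Recursive splits:
  root=25; inorder splits into left=[3, 4, 9], right=[]
  root=4; inorder splits into left=[3], right=[9]
  root=3; inorder splits into left=[], right=[]
  root=9; inorder splits into left=[], right=[]
Reconstructed level-order: [25, 4, 3, 9]


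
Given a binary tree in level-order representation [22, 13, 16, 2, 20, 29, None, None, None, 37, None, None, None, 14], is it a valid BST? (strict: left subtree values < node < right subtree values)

Level-order array: [22, 13, 16, 2, 20, 29, None, None, None, 37, None, None, None, 14]
Validate using subtree bounds (lo, hi): at each node, require lo < value < hi,
then recurse left with hi=value and right with lo=value.
Preorder trace (stopping at first violation):
  at node 22 with bounds (-inf, +inf): OK
  at node 13 with bounds (-inf, 22): OK
  at node 2 with bounds (-inf, 13): OK
  at node 20 with bounds (13, 22): OK
  at node 37 with bounds (13, 20): VIOLATION
Node 37 violates its bound: not (13 < 37 < 20).
Result: Not a valid BST


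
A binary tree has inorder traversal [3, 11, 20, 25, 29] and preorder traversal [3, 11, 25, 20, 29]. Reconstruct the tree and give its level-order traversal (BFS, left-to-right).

Inorder:  [3, 11, 20, 25, 29]
Preorder: [3, 11, 25, 20, 29]
Algorithm: preorder visits root first, so consume preorder in order;
for each root, split the current inorder slice at that value into
left-subtree inorder and right-subtree inorder, then recurse.
Recursive splits:
  root=3; inorder splits into left=[], right=[11, 20, 25, 29]
  root=11; inorder splits into left=[], right=[20, 25, 29]
  root=25; inorder splits into left=[20], right=[29]
  root=20; inorder splits into left=[], right=[]
  root=29; inorder splits into left=[], right=[]
Reconstructed level-order: [3, 11, 25, 20, 29]


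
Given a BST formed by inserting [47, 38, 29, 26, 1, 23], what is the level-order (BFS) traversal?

Tree insertion order: [47, 38, 29, 26, 1, 23]
Tree (level-order array): [47, 38, None, 29, None, 26, None, 1, None, None, 23]
BFS from the root, enqueuing left then right child of each popped node:
  queue [47] -> pop 47, enqueue [38], visited so far: [47]
  queue [38] -> pop 38, enqueue [29], visited so far: [47, 38]
  queue [29] -> pop 29, enqueue [26], visited so far: [47, 38, 29]
  queue [26] -> pop 26, enqueue [1], visited so far: [47, 38, 29, 26]
  queue [1] -> pop 1, enqueue [23], visited so far: [47, 38, 29, 26, 1]
  queue [23] -> pop 23, enqueue [none], visited so far: [47, 38, 29, 26, 1, 23]
Result: [47, 38, 29, 26, 1, 23]


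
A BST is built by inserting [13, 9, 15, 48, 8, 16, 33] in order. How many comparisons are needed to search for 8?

Search path for 8: 13 -> 9 -> 8
Found: True
Comparisons: 3


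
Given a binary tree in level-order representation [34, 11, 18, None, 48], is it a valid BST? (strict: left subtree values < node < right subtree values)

Level-order array: [34, 11, 18, None, 48]
Validate using subtree bounds (lo, hi): at each node, require lo < value < hi,
then recurse left with hi=value and right with lo=value.
Preorder trace (stopping at first violation):
  at node 34 with bounds (-inf, +inf): OK
  at node 11 with bounds (-inf, 34): OK
  at node 48 with bounds (11, 34): VIOLATION
Node 48 violates its bound: not (11 < 48 < 34).
Result: Not a valid BST


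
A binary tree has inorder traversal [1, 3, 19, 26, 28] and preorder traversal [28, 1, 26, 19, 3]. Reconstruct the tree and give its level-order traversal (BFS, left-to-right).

Inorder:  [1, 3, 19, 26, 28]
Preorder: [28, 1, 26, 19, 3]
Algorithm: preorder visits root first, so consume preorder in order;
for each root, split the current inorder slice at that value into
left-subtree inorder and right-subtree inorder, then recurse.
Recursive splits:
  root=28; inorder splits into left=[1, 3, 19, 26], right=[]
  root=1; inorder splits into left=[], right=[3, 19, 26]
  root=26; inorder splits into left=[3, 19], right=[]
  root=19; inorder splits into left=[3], right=[]
  root=3; inorder splits into left=[], right=[]
Reconstructed level-order: [28, 1, 26, 19, 3]


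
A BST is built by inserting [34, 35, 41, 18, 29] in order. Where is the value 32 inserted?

Starting tree (level order): [34, 18, 35, None, 29, None, 41]
Insertion path: 34 -> 18 -> 29
Result: insert 32 as right child of 29
Final tree (level order): [34, 18, 35, None, 29, None, 41, None, 32]


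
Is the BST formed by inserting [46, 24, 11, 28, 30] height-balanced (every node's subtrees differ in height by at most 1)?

Tree (level-order array): [46, 24, None, 11, 28, None, None, None, 30]
Definition: a tree is height-balanced if, at every node, |h(left) - h(right)| <= 1 (empty subtree has height -1).
Bottom-up per-node check:
  node 11: h_left=-1, h_right=-1, diff=0 [OK], height=0
  node 30: h_left=-1, h_right=-1, diff=0 [OK], height=0
  node 28: h_left=-1, h_right=0, diff=1 [OK], height=1
  node 24: h_left=0, h_right=1, diff=1 [OK], height=2
  node 46: h_left=2, h_right=-1, diff=3 [FAIL (|2--1|=3 > 1)], height=3
Node 46 violates the condition: |2 - -1| = 3 > 1.
Result: Not balanced


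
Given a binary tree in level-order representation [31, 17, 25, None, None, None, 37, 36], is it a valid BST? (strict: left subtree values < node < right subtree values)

Level-order array: [31, 17, 25, None, None, None, 37, 36]
Validate using subtree bounds (lo, hi): at each node, require lo < value < hi,
then recurse left with hi=value and right with lo=value.
Preorder trace (stopping at first violation):
  at node 31 with bounds (-inf, +inf): OK
  at node 17 with bounds (-inf, 31): OK
  at node 25 with bounds (31, +inf): VIOLATION
Node 25 violates its bound: not (31 < 25 < +inf).
Result: Not a valid BST


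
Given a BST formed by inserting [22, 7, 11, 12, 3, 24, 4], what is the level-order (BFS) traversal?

Tree insertion order: [22, 7, 11, 12, 3, 24, 4]
Tree (level-order array): [22, 7, 24, 3, 11, None, None, None, 4, None, 12]
BFS from the root, enqueuing left then right child of each popped node:
  queue [22] -> pop 22, enqueue [7, 24], visited so far: [22]
  queue [7, 24] -> pop 7, enqueue [3, 11], visited so far: [22, 7]
  queue [24, 3, 11] -> pop 24, enqueue [none], visited so far: [22, 7, 24]
  queue [3, 11] -> pop 3, enqueue [4], visited so far: [22, 7, 24, 3]
  queue [11, 4] -> pop 11, enqueue [12], visited so far: [22, 7, 24, 3, 11]
  queue [4, 12] -> pop 4, enqueue [none], visited so far: [22, 7, 24, 3, 11, 4]
  queue [12] -> pop 12, enqueue [none], visited so far: [22, 7, 24, 3, 11, 4, 12]
Result: [22, 7, 24, 3, 11, 4, 12]


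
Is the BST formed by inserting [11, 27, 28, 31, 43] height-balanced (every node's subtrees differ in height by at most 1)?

Tree (level-order array): [11, None, 27, None, 28, None, 31, None, 43]
Definition: a tree is height-balanced if, at every node, |h(left) - h(right)| <= 1 (empty subtree has height -1).
Bottom-up per-node check:
  node 43: h_left=-1, h_right=-1, diff=0 [OK], height=0
  node 31: h_left=-1, h_right=0, diff=1 [OK], height=1
  node 28: h_left=-1, h_right=1, diff=2 [FAIL (|-1-1|=2 > 1)], height=2
  node 27: h_left=-1, h_right=2, diff=3 [FAIL (|-1-2|=3 > 1)], height=3
  node 11: h_left=-1, h_right=3, diff=4 [FAIL (|-1-3|=4 > 1)], height=4
Node 28 violates the condition: |-1 - 1| = 2 > 1.
Result: Not balanced


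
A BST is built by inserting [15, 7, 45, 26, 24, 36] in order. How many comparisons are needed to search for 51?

Search path for 51: 15 -> 45
Found: False
Comparisons: 2


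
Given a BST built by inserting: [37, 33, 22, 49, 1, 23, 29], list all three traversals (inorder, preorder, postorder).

Tree insertion order: [37, 33, 22, 49, 1, 23, 29]
Tree (level-order array): [37, 33, 49, 22, None, None, None, 1, 23, None, None, None, 29]
Inorder (L, root, R): [1, 22, 23, 29, 33, 37, 49]
Preorder (root, L, R): [37, 33, 22, 1, 23, 29, 49]
Postorder (L, R, root): [1, 29, 23, 22, 33, 49, 37]


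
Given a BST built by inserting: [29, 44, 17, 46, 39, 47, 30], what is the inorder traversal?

Tree insertion order: [29, 44, 17, 46, 39, 47, 30]
Tree (level-order array): [29, 17, 44, None, None, 39, 46, 30, None, None, 47]
Inorder traversal: [17, 29, 30, 39, 44, 46, 47]


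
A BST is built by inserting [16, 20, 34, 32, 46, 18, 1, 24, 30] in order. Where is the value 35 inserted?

Starting tree (level order): [16, 1, 20, None, None, 18, 34, None, None, 32, 46, 24, None, None, None, None, 30]
Insertion path: 16 -> 20 -> 34 -> 46
Result: insert 35 as left child of 46
Final tree (level order): [16, 1, 20, None, None, 18, 34, None, None, 32, 46, 24, None, 35, None, None, 30]


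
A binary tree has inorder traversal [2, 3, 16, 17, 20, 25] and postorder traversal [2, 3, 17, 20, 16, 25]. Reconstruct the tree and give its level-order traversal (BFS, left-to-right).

Inorder:   [2, 3, 16, 17, 20, 25]
Postorder: [2, 3, 17, 20, 16, 25]
Algorithm: postorder visits root last, so walk postorder right-to-left;
each value is the root of the current inorder slice — split it at that
value, recurse on the right subtree first, then the left.
Recursive splits:
  root=25; inorder splits into left=[2, 3, 16, 17, 20], right=[]
  root=16; inorder splits into left=[2, 3], right=[17, 20]
  root=20; inorder splits into left=[17], right=[]
  root=17; inorder splits into left=[], right=[]
  root=3; inorder splits into left=[2], right=[]
  root=2; inorder splits into left=[], right=[]
Reconstructed level-order: [25, 16, 3, 20, 2, 17]


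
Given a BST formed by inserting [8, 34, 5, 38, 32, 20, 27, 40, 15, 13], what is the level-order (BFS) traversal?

Tree insertion order: [8, 34, 5, 38, 32, 20, 27, 40, 15, 13]
Tree (level-order array): [8, 5, 34, None, None, 32, 38, 20, None, None, 40, 15, 27, None, None, 13]
BFS from the root, enqueuing left then right child of each popped node:
  queue [8] -> pop 8, enqueue [5, 34], visited so far: [8]
  queue [5, 34] -> pop 5, enqueue [none], visited so far: [8, 5]
  queue [34] -> pop 34, enqueue [32, 38], visited so far: [8, 5, 34]
  queue [32, 38] -> pop 32, enqueue [20], visited so far: [8, 5, 34, 32]
  queue [38, 20] -> pop 38, enqueue [40], visited so far: [8, 5, 34, 32, 38]
  queue [20, 40] -> pop 20, enqueue [15, 27], visited so far: [8, 5, 34, 32, 38, 20]
  queue [40, 15, 27] -> pop 40, enqueue [none], visited so far: [8, 5, 34, 32, 38, 20, 40]
  queue [15, 27] -> pop 15, enqueue [13], visited so far: [8, 5, 34, 32, 38, 20, 40, 15]
  queue [27, 13] -> pop 27, enqueue [none], visited so far: [8, 5, 34, 32, 38, 20, 40, 15, 27]
  queue [13] -> pop 13, enqueue [none], visited so far: [8, 5, 34, 32, 38, 20, 40, 15, 27, 13]
Result: [8, 5, 34, 32, 38, 20, 40, 15, 27, 13]


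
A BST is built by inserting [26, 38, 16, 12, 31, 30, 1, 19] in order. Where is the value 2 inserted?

Starting tree (level order): [26, 16, 38, 12, 19, 31, None, 1, None, None, None, 30]
Insertion path: 26 -> 16 -> 12 -> 1
Result: insert 2 as right child of 1
Final tree (level order): [26, 16, 38, 12, 19, 31, None, 1, None, None, None, 30, None, None, 2]


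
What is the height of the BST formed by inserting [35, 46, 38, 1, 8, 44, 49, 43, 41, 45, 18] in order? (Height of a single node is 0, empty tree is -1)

Insertion order: [35, 46, 38, 1, 8, 44, 49, 43, 41, 45, 18]
Tree (level-order array): [35, 1, 46, None, 8, 38, 49, None, 18, None, 44, None, None, None, None, 43, 45, 41]
Compute height bottom-up (empty subtree = -1):
  height(18) = 1 + max(-1, -1) = 0
  height(8) = 1 + max(-1, 0) = 1
  height(1) = 1 + max(-1, 1) = 2
  height(41) = 1 + max(-1, -1) = 0
  height(43) = 1 + max(0, -1) = 1
  height(45) = 1 + max(-1, -1) = 0
  height(44) = 1 + max(1, 0) = 2
  height(38) = 1 + max(-1, 2) = 3
  height(49) = 1 + max(-1, -1) = 0
  height(46) = 1 + max(3, 0) = 4
  height(35) = 1 + max(2, 4) = 5
Height = 5


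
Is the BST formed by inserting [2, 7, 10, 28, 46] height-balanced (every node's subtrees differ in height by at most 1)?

Tree (level-order array): [2, None, 7, None, 10, None, 28, None, 46]
Definition: a tree is height-balanced if, at every node, |h(left) - h(right)| <= 1 (empty subtree has height -1).
Bottom-up per-node check:
  node 46: h_left=-1, h_right=-1, diff=0 [OK], height=0
  node 28: h_left=-1, h_right=0, diff=1 [OK], height=1
  node 10: h_left=-1, h_right=1, diff=2 [FAIL (|-1-1|=2 > 1)], height=2
  node 7: h_left=-1, h_right=2, diff=3 [FAIL (|-1-2|=3 > 1)], height=3
  node 2: h_left=-1, h_right=3, diff=4 [FAIL (|-1-3|=4 > 1)], height=4
Node 10 violates the condition: |-1 - 1| = 2 > 1.
Result: Not balanced


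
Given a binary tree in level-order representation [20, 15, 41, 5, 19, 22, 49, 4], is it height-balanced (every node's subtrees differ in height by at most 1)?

Tree (level-order array): [20, 15, 41, 5, 19, 22, 49, 4]
Definition: a tree is height-balanced if, at every node, |h(left) - h(right)| <= 1 (empty subtree has height -1).
Bottom-up per-node check:
  node 4: h_left=-1, h_right=-1, diff=0 [OK], height=0
  node 5: h_left=0, h_right=-1, diff=1 [OK], height=1
  node 19: h_left=-1, h_right=-1, diff=0 [OK], height=0
  node 15: h_left=1, h_right=0, diff=1 [OK], height=2
  node 22: h_left=-1, h_right=-1, diff=0 [OK], height=0
  node 49: h_left=-1, h_right=-1, diff=0 [OK], height=0
  node 41: h_left=0, h_right=0, diff=0 [OK], height=1
  node 20: h_left=2, h_right=1, diff=1 [OK], height=3
All nodes satisfy the balance condition.
Result: Balanced


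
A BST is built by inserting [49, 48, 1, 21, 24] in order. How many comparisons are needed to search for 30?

Search path for 30: 49 -> 48 -> 1 -> 21 -> 24
Found: False
Comparisons: 5


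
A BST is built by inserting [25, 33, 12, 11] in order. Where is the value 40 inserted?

Starting tree (level order): [25, 12, 33, 11]
Insertion path: 25 -> 33
Result: insert 40 as right child of 33
Final tree (level order): [25, 12, 33, 11, None, None, 40]


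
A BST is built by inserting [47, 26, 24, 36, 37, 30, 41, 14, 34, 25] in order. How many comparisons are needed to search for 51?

Search path for 51: 47
Found: False
Comparisons: 1


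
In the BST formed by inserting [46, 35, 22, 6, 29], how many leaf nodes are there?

Tree built from: [46, 35, 22, 6, 29]
Tree (level-order array): [46, 35, None, 22, None, 6, 29]
Rule: A leaf has 0 children.
Per-node child counts:
  node 46: 1 child(ren)
  node 35: 1 child(ren)
  node 22: 2 child(ren)
  node 6: 0 child(ren)
  node 29: 0 child(ren)
Matching nodes: [6, 29]
Count of leaf nodes: 2


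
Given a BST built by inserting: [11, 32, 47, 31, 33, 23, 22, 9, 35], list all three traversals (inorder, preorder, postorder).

Tree insertion order: [11, 32, 47, 31, 33, 23, 22, 9, 35]
Tree (level-order array): [11, 9, 32, None, None, 31, 47, 23, None, 33, None, 22, None, None, 35]
Inorder (L, root, R): [9, 11, 22, 23, 31, 32, 33, 35, 47]
Preorder (root, L, R): [11, 9, 32, 31, 23, 22, 47, 33, 35]
Postorder (L, R, root): [9, 22, 23, 31, 35, 33, 47, 32, 11]


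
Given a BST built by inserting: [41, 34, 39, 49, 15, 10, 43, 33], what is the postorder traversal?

Tree insertion order: [41, 34, 39, 49, 15, 10, 43, 33]
Tree (level-order array): [41, 34, 49, 15, 39, 43, None, 10, 33]
Postorder traversal: [10, 33, 15, 39, 34, 43, 49, 41]


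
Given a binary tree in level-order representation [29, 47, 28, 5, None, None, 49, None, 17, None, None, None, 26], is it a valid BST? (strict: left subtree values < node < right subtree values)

Level-order array: [29, 47, 28, 5, None, None, 49, None, 17, None, None, None, 26]
Validate using subtree bounds (lo, hi): at each node, require lo < value < hi,
then recurse left with hi=value and right with lo=value.
Preorder trace (stopping at first violation):
  at node 29 with bounds (-inf, +inf): OK
  at node 47 with bounds (-inf, 29): VIOLATION
Node 47 violates its bound: not (-inf < 47 < 29).
Result: Not a valid BST


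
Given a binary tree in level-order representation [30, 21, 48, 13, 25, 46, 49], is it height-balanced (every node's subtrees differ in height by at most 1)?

Tree (level-order array): [30, 21, 48, 13, 25, 46, 49]
Definition: a tree is height-balanced if, at every node, |h(left) - h(right)| <= 1 (empty subtree has height -1).
Bottom-up per-node check:
  node 13: h_left=-1, h_right=-1, diff=0 [OK], height=0
  node 25: h_left=-1, h_right=-1, diff=0 [OK], height=0
  node 21: h_left=0, h_right=0, diff=0 [OK], height=1
  node 46: h_left=-1, h_right=-1, diff=0 [OK], height=0
  node 49: h_left=-1, h_right=-1, diff=0 [OK], height=0
  node 48: h_left=0, h_right=0, diff=0 [OK], height=1
  node 30: h_left=1, h_right=1, diff=0 [OK], height=2
All nodes satisfy the balance condition.
Result: Balanced


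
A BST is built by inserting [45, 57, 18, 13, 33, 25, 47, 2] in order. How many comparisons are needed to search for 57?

Search path for 57: 45 -> 57
Found: True
Comparisons: 2


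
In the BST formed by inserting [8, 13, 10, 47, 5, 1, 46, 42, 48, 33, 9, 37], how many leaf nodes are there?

Tree built from: [8, 13, 10, 47, 5, 1, 46, 42, 48, 33, 9, 37]
Tree (level-order array): [8, 5, 13, 1, None, 10, 47, None, None, 9, None, 46, 48, None, None, 42, None, None, None, 33, None, None, 37]
Rule: A leaf has 0 children.
Per-node child counts:
  node 8: 2 child(ren)
  node 5: 1 child(ren)
  node 1: 0 child(ren)
  node 13: 2 child(ren)
  node 10: 1 child(ren)
  node 9: 0 child(ren)
  node 47: 2 child(ren)
  node 46: 1 child(ren)
  node 42: 1 child(ren)
  node 33: 1 child(ren)
  node 37: 0 child(ren)
  node 48: 0 child(ren)
Matching nodes: [1, 9, 37, 48]
Count of leaf nodes: 4
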